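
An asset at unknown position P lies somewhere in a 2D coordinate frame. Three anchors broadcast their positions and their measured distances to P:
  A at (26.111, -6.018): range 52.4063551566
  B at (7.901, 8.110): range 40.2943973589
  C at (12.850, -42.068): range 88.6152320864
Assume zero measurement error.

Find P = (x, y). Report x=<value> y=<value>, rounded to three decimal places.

x=21.175 y=46.155

eq1: (x − 26.111)² + (y + 6.018)² = 52.4063551566²
eq2: (x − 7.901)² + (y − 8.110)² = 40.2943973589²
eq3: (x − 12.850)² + (y + 42.068)² = 88.6152320864²
eq1−eq2, eq1−eq3 (x²,y² cancel):
  -36.420·x + 28.256·y = 532.984858
  -26.522·x − 72.100·y = -3889.394818
det = -36.420·-72.100 − 28.256·-26.522 = 3375.287632
x = (532.984858·-72.100 − 28.256·-3889.394818) / 3375.287632 = 21.174649
y = (-36.420·-3889.394818 − 532.984858·-26.522) / 3375.287632 = 46.155350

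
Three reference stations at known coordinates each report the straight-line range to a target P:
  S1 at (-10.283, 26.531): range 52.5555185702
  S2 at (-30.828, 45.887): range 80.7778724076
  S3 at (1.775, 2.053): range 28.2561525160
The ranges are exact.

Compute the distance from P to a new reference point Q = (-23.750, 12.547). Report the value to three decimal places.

eq1: (x + 10.283)² + (y − 26.531)² = 52.5555185702²
eq2: (x + 30.828)² + (y − 45.887)² = 80.7778724076²
eq3: (x − 1.775)² + (y − 2.053)² = 28.2561525160²
eq3−eq1, eq3−eq2 (x²,y² cancel):
  -24.116·x + 48.956·y = -1161.403761
  -65.206·x + 87.668·y = -2678.037597
det = -24.116·87.668 − 48.956·-65.206 = 1078.023448
x = (-1161.403761·87.668 − 48.956·-2678.037597) / 1078.023448 = 27.168299
y = (-24.116·-2678.037597 − -1161.403761·-65.206) / 1078.023448 = -10.340164
|P − Q| = √((27.168299 − -23.750)² + (-10.340164 − 12.547)²) = 55.825581

55.826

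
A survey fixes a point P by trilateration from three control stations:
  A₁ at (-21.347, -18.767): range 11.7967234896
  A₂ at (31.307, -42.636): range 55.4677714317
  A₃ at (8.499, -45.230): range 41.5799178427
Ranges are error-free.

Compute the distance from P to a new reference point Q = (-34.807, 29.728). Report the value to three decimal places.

eq1: (x + 21.347)² + (y + 18.767)² = 11.7967234896²
eq2: (x − 31.307)² + (y + 42.636)² = 55.4677714317²
eq3: (x − 8.499)² + (y + 45.230)² = 41.5799178427²
eq2−eq3, eq2−eq1 (x²,y² cancel):
  -45.616·x − 5.188·y = 667.813256
  -105.308·x + 47.738·y = 947.448936
det = -45.616·47.738 − -5.188·-105.308 = -2723.954512
x = (667.813256·47.738 − -5.188·947.448936) / -2723.954512 = -13.508094
y = (-45.616·947.448936 − 667.813256·-105.308) / -2723.954512 = -9.951432
|P − Q| = √((-13.508094 − -34.807)² + (-9.951432 − 29.728)²) = 45.034439

45.034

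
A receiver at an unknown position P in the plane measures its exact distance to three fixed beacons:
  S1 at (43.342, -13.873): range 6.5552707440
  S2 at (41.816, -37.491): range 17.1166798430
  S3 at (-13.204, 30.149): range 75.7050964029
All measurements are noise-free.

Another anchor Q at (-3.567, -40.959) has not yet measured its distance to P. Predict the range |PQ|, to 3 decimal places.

51.013

eq1: (x − 43.342)² + (y + 13.873)² = 6.5552707440²
eq2: (x − 41.816)² + (y + 37.491)² = 17.1166798430²
eq3: (x + 13.204)² + (y − 30.149)² = 75.7050964029²
eq1−eq3, eq1−eq2 (x²,y² cancel):
  -113.092·x + 88.044·y = -6675.971323
  -3.052·x − 47.236·y = 833.154690
det = -113.092·-47.236 − 88.044·-3.052 = 5610.724000
x = (-6675.971323·-47.236 − 88.044·833.154690) / 5610.724000 = 43.130247
y = (-113.092·833.154690 − -6675.971323·-3.052) / 5610.724000 = -20.424850
|P − Q| = √((43.130247 − -3.567)² + (-20.424850 − -40.959)²) = 51.012588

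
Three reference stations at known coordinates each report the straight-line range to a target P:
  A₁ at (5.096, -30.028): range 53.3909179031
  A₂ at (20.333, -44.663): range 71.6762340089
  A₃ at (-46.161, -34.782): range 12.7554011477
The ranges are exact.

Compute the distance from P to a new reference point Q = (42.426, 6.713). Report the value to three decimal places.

94.632

eq1: (x − 5.096)² + (y + 30.028)² = 53.3909179031²
eq2: (x − 20.333)² + (y + 44.663)² = 71.6762340089²
eq3: (x + 46.161)² + (y + 34.782)² = 12.7554011477²
eq1−eq3, eq1−eq2 (x²,y² cancel):
  -102.514·x − 9.508·y = 5100.865301
  30.474·x − 29.270·y = -806.327949
det = -102.514·-29.270 − -9.508·30.474 = 3290.331572
x = (5100.865301·-29.270 − -9.508·-806.327949) / 3290.331572 = -47.706102
y = (-102.514·-806.327949 − 5100.865301·30.474) / 3290.331572 = -22.120526
|P − Q| = √((-47.706102 − 42.426)² + (-22.120526 − 6.713)²) = 94.631750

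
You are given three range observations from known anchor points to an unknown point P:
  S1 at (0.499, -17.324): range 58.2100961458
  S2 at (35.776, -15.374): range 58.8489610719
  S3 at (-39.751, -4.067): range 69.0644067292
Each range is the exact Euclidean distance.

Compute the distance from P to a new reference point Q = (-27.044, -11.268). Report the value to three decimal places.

65.128

eq1: (x − 0.499)² + (y + 17.324)² = 58.2100961458²
eq2: (x − 35.776)² + (y + 15.374)² = 58.8489610719²
eq3: (x + 39.751)² + (y + 4.067)² = 69.0644067292²
eq3−eq1, eq3−eq2 (x²,y² cancel):
  80.500·x − 26.514·y = 85.164471
  151.054·x − 22.614·y = 1226.291620
det = 80.500·-22.614 − -26.514·151.054 = 2184.618756
x = (85.164471·-22.614 − -26.514·1226.291620) / 2184.618756 = 14.001522
y = (80.500·1226.291620 − 85.164471·151.054) / 2184.618756 = 39.298409
|P − Q| = √((14.001522 − -27.044)² + (39.298409 − -11.268)²) = 65.128308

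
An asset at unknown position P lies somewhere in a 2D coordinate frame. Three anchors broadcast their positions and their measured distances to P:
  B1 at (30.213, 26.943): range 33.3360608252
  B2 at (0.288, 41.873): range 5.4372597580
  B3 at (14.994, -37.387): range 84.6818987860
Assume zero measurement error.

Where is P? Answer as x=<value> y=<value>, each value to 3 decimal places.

eq1: (x − 30.213)² + (y − 26.943)² = 33.3360608252²
eq2: (x − 0.288)² + (y − 41.873)² = 5.4372597580²
eq3: (x − 14.994)² + (y + 37.387)² = 84.6818987860²
eq3−eq2, eq3−eq1 (x²,y² cancel):
  -29.412·x + 158.520·y = 7272.283456
  30.438·x + 128.660·y = 6075.873844
det = -29.412·128.660 − 158.520·30.438 = -8609.179680
x = (7272.283456·128.660 − 158.520·6075.873844) / -8609.179680 = 3.193746
y = (-29.412·6075.873844 − 7272.283456·30.438) / -8609.179680 = 46.468697

x=3.194 y=46.469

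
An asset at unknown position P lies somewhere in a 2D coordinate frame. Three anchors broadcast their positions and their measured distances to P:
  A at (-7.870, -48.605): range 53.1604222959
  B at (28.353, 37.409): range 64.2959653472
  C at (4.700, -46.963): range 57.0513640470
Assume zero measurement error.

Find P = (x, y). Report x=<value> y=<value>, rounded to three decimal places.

eq1: (x + 7.870)² + (y + 48.605)² = 53.1604222959²
eq2: (x − 28.353)² + (y − 37.409)² = 64.2959653472²
eq3: (x − 4.700)² + (y + 46.963)² = 57.0513640470²
eq2−eq1, eq2−eq3 (x²,y² cancel):
  -72.446·x − 172.028·y = 1528.997696
  -47.306·x − 168.744·y = 903.400499
det = -72.446·-168.744 − -172.028·-47.306 = 4086.871256
x = (1528.997696·-168.744 − -172.028·903.400499) / 4086.871256 = -25.104536
y = (-72.446·903.400499 − 1528.997696·-47.306) / 4086.871256 = 1.684176

x=-25.105 y=1.684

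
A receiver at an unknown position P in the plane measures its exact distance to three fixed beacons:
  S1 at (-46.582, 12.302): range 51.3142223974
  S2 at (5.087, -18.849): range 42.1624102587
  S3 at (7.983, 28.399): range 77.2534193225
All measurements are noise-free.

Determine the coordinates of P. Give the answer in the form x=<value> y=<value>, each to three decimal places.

eq1: (x + 46.582)² + (y − 12.302)² = 51.3142223974²
eq2: (x − 5.087)² + (y + 18.849)² = 42.1624102587²
eq3: (x − 7.983)² + (y − 28.399)² = 77.2534193225²
eq1−eq3, eq1−eq2 (x²,y² cancel):
  109.130·x + 32.194·y = -4785.931815
  103.338·x − 62.302·y = -1084.578977
det = 109.130·-62.302 − 32.194·103.338 = -10125.880832
x = (-4785.931815·-62.302 − 32.194·-1084.578977) / -10125.880832 = -32.894922
y = (109.130·-1084.578977 − -4785.931815·103.338) / -10125.880832 = -37.153165

x=-32.895 y=-37.153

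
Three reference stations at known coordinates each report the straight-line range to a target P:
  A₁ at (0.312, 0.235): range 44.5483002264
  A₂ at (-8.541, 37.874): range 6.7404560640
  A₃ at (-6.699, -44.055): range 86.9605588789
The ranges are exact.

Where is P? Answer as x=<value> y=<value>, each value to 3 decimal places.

x=-13.292 y=42.655

eq1: (x − 0.312)² + (y − 0.235)² = 44.5483002264²
eq2: (x + 8.541)² + (y − 37.874)² = 6.7404560640²
eq3: (x + 6.699)² + (y + 44.055)² = 86.9605588789²
eq3−eq1, eq3−eq2 (x²,y² cancel):
  14.022·x + 88.580·y = 3592.020690
  -3.684·x + 163.858·y = 7038.373984
det = 14.022·163.858 − 88.580·-3.684 = 2623.945596
x = (3592.020690·163.858 − 88.580·7038.373984) / 2623.945596 = -13.292136
y = (14.022·7038.373984 − 3592.020690·-3.684) / 2623.945596 = 42.655261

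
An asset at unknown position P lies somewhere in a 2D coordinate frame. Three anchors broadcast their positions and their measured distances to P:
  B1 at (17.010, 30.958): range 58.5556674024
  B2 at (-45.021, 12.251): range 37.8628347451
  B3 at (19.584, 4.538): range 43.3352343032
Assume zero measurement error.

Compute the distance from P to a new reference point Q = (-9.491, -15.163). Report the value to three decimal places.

eq1: (x − 17.010)² + (y − 30.958)² = 58.5556674024²
eq2: (x + 45.021)² + (y − 12.251)² = 37.8628347451²
eq3: (x − 19.584)² + (y − 4.538)² = 43.3352343032²
eq2−eq1, eq2−eq3 (x²,y² cancel):
  124.062·x + 37.414·y = -2924.411508
  129.210·x − 15.426·y = -2217.199219
det = 124.062·-15.426 − 37.414·129.210 = -6748.043352
x = (-2924.411508·-15.426 − 37.414·-2217.199219) / -6748.043352 = -18.978281
y = (124.062·-2217.199219 − -2924.411508·129.210) / -6748.043352 = -15.233014
|P − Q| = √((-18.978281 − -9.491)² + (-15.233014 − -15.163)²) = 9.487539

9.488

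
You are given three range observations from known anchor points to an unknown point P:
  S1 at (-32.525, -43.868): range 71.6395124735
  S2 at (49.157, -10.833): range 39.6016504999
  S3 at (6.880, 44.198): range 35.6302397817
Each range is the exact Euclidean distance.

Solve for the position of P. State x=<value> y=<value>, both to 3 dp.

x=15.206 y=9.554

eq1: (x + 32.525)² + (y + 43.868)² = 71.6395124735²
eq2: (x − 49.157)² + (y + 10.833)² = 39.6016504999²
eq3: (x − 6.880)² + (y − 44.198)² = 35.6302397817²
eq2−eq1, eq2−eq3 (x²,y² cancel):
  -163.364·x − 66.070·y = -3115.416514
  -84.554·x + 110.062·y = -234.190199
det = -163.364·110.062 − -66.070·-84.554 = -23566.651348
x = (-3115.416514·110.062 − -66.070·-234.190199) / -23566.651348 = 15.206315
y = (-163.364·-234.190199 − -3115.416514·-84.554) / -23566.651348 = 9.554293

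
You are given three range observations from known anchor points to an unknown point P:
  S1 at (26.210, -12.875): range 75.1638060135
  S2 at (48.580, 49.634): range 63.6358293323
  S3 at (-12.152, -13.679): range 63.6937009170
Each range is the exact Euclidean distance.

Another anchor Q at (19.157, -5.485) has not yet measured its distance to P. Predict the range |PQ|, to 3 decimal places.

65.141

eq1: (x − 26.210)² + (y + 12.875)² = 75.1638060135²
eq2: (x − 48.580)² + (y − 49.634)² = 63.6358293323²
eq3: (x + 12.152)² + (y + 13.679)² = 63.6937009170²
eq2−eq1, eq2−eq3 (x²,y² cancel):
  -44.740·x − 125.018·y = -5570.899591
  -121.464·x − 126.626·y = -4496.132973
det = -44.740·-126.626 − -125.018·-121.464 = -9519.939112
x = (-5570.899591·-126.626 − -125.018·-4496.132973) / -9519.939112 = -15.055052
y = (-44.740·-4496.132973 − -5570.899591·-121.464) / -9519.939112 = 49.948508
|P − Q| = √((-15.055052 − 19.157)² + (49.948508 − -5.485)²) = 65.140912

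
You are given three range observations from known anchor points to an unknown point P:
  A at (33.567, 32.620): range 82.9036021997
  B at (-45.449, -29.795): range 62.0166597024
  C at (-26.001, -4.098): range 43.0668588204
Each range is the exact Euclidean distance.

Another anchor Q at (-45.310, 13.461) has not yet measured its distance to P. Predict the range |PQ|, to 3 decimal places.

19.068

eq1: (x − 33.567)² + (y − 32.620)² = 82.9036021997²
eq2: (x + 45.449)² + (y + 29.795)² = 62.0166597024²
eq3: (x + 26.001)² + (y + 4.098)² = 43.0668588204²
eq2−eq1, eq2−eq3 (x²,y² cancel):
  158.032·x + 124.830·y = -3789.486914
  38.896·x + 51.394·y = -269.196269
det = 158.032·51.394 − 124.830·38.896 = 3266.508928
x = (-3789.486914·51.394 − 124.830·-269.196269) / 3266.508928 = -49.334970
y = (158.032·-269.196269 − -3789.486914·38.896) / 3266.508928 = 32.099792
|P − Q| = √((-49.334970 − -45.310)² + (32.099792 − 13.461)²) = 19.068428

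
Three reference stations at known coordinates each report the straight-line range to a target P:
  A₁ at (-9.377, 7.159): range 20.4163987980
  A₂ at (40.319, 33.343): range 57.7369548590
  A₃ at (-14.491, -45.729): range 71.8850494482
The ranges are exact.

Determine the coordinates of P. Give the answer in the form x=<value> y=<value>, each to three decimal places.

eq1: (x + 9.377)² + (y − 7.159)² = 20.4163987980²
eq2: (x − 40.319)² + (y − 33.343)² = 57.7369548590²
eq3: (x + 14.491)² + (y + 45.729)² = 71.8850494482²
eq2−eq3, eq2−eq1 (x²,y² cancel):
  -109.620·x − 158.144·y = -2270.151266
  -99.392·x − 52.368·y = 318.528617
det = -109.620·-52.368 − -158.144·-99.392 = -9977.668288
x = (-2270.151266·-52.368 − -158.144·318.528617) / -9977.668288 = -16.963550
y = (-109.620·318.528617 − -2270.151266·-99.392) / -9977.668288 = 26.113514

x=-16.964 y=26.114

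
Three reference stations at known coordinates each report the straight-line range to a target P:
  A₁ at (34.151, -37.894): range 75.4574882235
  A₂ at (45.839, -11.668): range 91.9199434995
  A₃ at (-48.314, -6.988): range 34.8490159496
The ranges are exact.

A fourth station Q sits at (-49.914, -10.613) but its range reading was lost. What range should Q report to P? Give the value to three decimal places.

31.708

eq1: (x − 34.151)² + (y + 37.894)² = 75.4574882235²
eq2: (x − 45.839)² + (y + 11.668)² = 91.9199434995²
eq3: (x + 48.314)² + (y + 6.988)² = 34.8490159496²
eq1−eq3, eq1−eq2 (x²,y² cancel):
  -164.930·x + 61.812·y = 4260.207319
  23.376·x + 52.452·y = -3120.333376
det = -164.930·52.452 − 61.812·23.376 = -10095.825672
x = (4260.207319·52.452 − 61.812·-3120.333376) / -10095.825672 = -41.237879
y = (-164.930·-3120.333376 − 4260.207319·23.376) / -10095.825672 = -41.111048
|P − Q| = √((-41.237879 − -49.914)² + (-41.111048 − -10.613)²) = 31.708138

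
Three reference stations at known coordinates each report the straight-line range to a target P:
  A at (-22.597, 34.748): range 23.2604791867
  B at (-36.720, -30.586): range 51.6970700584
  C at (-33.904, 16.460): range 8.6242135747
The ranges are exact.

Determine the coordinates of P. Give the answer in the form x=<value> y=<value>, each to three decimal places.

x=-41.292 y=20.908

eq1: (x + 22.597)² + (y − 34.748)² = 23.2604791867²
eq2: (x + 36.720)² + (y + 30.586)² = 51.6970700584²
eq3: (x + 33.904)² + (y − 16.460)² = 8.6242135747²
eq1−eq3, eq1−eq2 (x²,y² cancel):
  -22.614·x − 36.576·y = 169.037735
  -28.246·x − 130.668·y = -1565.723278
det = -22.614·-130.668 − -36.576·-28.246 = 1921.800456
x = (169.037735·-130.668 − -36.576·-1565.723278) / 1921.800456 = -41.292381
y = (-22.614·-1565.723278 − 169.037735·-28.246) / 1921.800456 = 20.908469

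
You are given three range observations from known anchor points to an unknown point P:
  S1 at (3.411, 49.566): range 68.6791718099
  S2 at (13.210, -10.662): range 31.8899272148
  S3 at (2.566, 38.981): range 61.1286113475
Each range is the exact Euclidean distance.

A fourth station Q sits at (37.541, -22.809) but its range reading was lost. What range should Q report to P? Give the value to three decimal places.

eq1: (x − 3.411)² + (y − 49.566)² = 68.6791718099²
eq2: (x − 13.210)² + (y + 10.662)² = 31.8899272148²
eq3: (x − 2.566)² + (y − 38.981)² = 61.1286113475²
eq2−eq1, eq2−eq3 (x²,y² cancel):
  -19.598·x + 120.456·y = -1519.620250
  -21.288·x + 99.286·y = -1481.819295
det = -19.598·99.286 − 120.456·-21.288 = 618.460300
x = (-1519.620250·99.286 − 120.456·-1481.819295) / 618.460300 = 44.654457
y = (-19.598·-1481.819295 − -1519.620250·-21.288) / 618.460300 = -5.350354
|P − Q| = √((44.654457 − 37.541)² + (-5.350354 − -22.809)²) = 18.852204

18.852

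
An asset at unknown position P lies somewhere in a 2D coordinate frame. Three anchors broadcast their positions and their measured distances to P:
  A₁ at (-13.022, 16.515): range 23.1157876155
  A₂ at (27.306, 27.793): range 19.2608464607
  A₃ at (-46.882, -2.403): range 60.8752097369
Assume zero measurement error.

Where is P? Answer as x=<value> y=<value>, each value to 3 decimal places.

x=9.892 y=19.563

eq1: (x + 13.022)² + (y − 16.515)² = 23.1157876155²
eq2: (x − 27.306)² + (y − 27.793)² = 19.2608464607²
eq3: (x + 46.882)² + (y + 2.403)² = 60.8752097369²
eq2−eq3, eq2−eq1 (x²,y² cancel):
  -148.376·x − 60.392·y = -2649.183106
  -80.656·x − 22.556·y = -1239.110207
det = -148.376·-22.556 − -60.392·-80.656 = -1524.208096
x = (-2649.183106·-22.556 − -60.392·-1239.110207) / -1524.208096 = 9.891936
y = (-148.376·-1239.110207 − -2649.183106·-80.656) / -1524.208096 = 19.563140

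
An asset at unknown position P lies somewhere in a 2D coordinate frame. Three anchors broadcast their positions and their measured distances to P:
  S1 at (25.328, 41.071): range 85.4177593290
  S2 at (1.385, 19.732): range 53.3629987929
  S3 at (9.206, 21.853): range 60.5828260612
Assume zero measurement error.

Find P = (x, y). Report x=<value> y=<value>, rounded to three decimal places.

x=-36.941 y=-17.400

eq1: (x − 25.328)² + (y − 41.071)² = 85.4177593290²
eq2: (x − 1.385)² + (y − 19.732)² = 53.3629987929²
eq3: (x − 9.206)² + (y − 21.853)² = 60.5828260612²
eq3−eq2, eq3−eq1 (x²,y² cancel):
  -15.642·x − 4.242·y = 651.635177
  32.244·x + 38.436·y = -1859.884215
det = -15.642·38.436 − -4.242·32.244 = -464.436864
x = (651.635177·38.436 − -4.242·-1859.884215) / -464.436864 = -36.940696
y = (-15.642·-1859.884215 − 651.635177·32.244) / -464.436864 = -17.399532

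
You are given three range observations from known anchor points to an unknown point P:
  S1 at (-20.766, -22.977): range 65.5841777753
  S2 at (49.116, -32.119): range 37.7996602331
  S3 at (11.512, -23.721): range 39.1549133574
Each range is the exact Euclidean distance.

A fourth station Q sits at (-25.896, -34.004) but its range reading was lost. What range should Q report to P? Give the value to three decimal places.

eq1: (x + 20.766)² + (y + 22.977)² = 65.5841777753²
eq2: (x − 49.116)² + (y + 32.119)² = 37.7996602331²
eq3: (x − 11.512)² + (y + 23.721)² = 39.1549133574²
eq1−eq3, eq1−eq2 (x²,y² cancel):
  64.556·x − 1.488·y = 2504.219834
  139.764·x − 18.284·y = 5357.312393
det = 64.556·-18.284 − -1.488·139.764 = -972.373072
x = (2504.219834·-18.284 − -1.488·5357.312393) / -972.373072 = 38.889883
y = (64.556·5357.312393 − 2504.219834·139.764) / -972.373072 = 4.271120
|P − Q| = √((38.889883 − -25.896)² + (4.271120 − -34.004)²) = 75.247561

75.248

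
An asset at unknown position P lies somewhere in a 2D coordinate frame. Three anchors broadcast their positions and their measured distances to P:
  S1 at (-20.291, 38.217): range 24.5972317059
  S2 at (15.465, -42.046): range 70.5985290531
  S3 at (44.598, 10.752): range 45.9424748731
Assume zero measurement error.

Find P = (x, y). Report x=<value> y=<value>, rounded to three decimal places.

x=1.700 y=27.198

eq1: (x + 20.291)² + (y − 38.217)² = 24.5972317059²
eq2: (x − 15.465)² + (y + 42.046)² = 70.5985290531²
eq3: (x − 44.598)² + (y − 10.752)² = 45.9424748731²
eq3−eq2, eq3−eq1 (x²,y² cancel):
  -58.266·x − 105.596·y = -2970.996074
  -129.778·x + 54.930·y = 1273.363852
det = -58.266·54.930 − -105.596·-129.778 = -16904.589068
x = (-2970.996074·54.930 − -105.596·1273.363852) / -16904.589068 = 1.699816
y = (-58.266·1273.363852 − -2970.996074·-129.778) / -16904.589068 = 27.197570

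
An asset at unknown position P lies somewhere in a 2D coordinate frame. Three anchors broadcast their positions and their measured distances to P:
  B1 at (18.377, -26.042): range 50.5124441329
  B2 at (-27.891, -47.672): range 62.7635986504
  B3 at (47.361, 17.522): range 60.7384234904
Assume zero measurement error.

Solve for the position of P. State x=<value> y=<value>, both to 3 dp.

x=-13.234 y=13.356

eq1: (x − 18.377)² + (y + 26.042)² = 50.5124441329²
eq2: (x + 27.891)² + (y + 47.672)² = 62.7635986504²
eq3: (x − 47.361)² + (y − 17.522)² = 60.7384234904²
eq2−eq1, eq2−eq3 (x²,y² cancel):
  92.536·x + 43.260·y = -646.865269
  150.504·x + 130.388·y = -250.329433
det = 92.536·130.388 − 43.260·150.504 = 5554.780928
x = (-646.865269·130.388 − 43.260·-250.329433) / 5554.780928 = -13.234404
y = (92.536·-250.329433 − -646.865269·150.504) / 5554.780928 = 13.356301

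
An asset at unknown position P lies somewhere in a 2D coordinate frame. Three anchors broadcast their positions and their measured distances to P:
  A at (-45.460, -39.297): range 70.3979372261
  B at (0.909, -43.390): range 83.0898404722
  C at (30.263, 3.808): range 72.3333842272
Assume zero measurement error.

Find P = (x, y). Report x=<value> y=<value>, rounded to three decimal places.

eq1: (x + 45.460)² + (y + 39.297)² = 70.3979372261²
eq2: (x − 0.909)² + (y + 43.390)² = 83.0898404722²
eq3: (x − 30.263)² + (y − 3.808)² = 72.3333842272²
eq2−eq3, eq2−eq1 (x²,y² cancel):
  58.708·x + 94.396·y = 718.634768
  -92.738·x + 8.186·y = 3675.399452
det = 58.708·8.186 − 94.396·-92.738 = 9234.679936
x = (718.634768·8.186 − 94.396·3675.399452) / 9234.679936 = -36.932548
y = (58.708·3675.399452 − 718.634768·-92.738) / 9234.679936 = 30.582554

x=-36.933 y=30.583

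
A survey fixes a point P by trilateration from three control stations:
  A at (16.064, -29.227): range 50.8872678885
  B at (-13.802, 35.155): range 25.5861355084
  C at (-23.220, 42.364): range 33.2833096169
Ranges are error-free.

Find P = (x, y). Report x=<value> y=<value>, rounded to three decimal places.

eq1: (x − 16.064)² + (y + 29.227)² = 50.8872678885²
eq2: (x + 13.802)² + (y − 35.155)² = 25.5861355084²
eq3: (x + 23.220)² + (y − 42.364)² = 33.2833096169²
eq3−eq1, eq3−eq2 (x²,y² cancel):
  78.568·x − 143.182·y = -2703.342605
  18.836·x − 14.418·y = -454.379298
det = 78.568·-14.418 − -143.182·18.836 = 1564.182728
x = (-2703.342605·-14.418 − -143.182·-454.379298) / 1564.182728 = -16.674614
y = (78.568·-454.379298 − -2703.342605·18.836) / 1564.182728 = 9.730633

x=-16.675 y=9.731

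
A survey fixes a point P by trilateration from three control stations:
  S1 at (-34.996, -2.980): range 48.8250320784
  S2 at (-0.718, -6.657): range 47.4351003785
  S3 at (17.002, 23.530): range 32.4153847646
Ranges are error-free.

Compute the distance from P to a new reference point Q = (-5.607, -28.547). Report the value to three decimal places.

eq1: (x + 34.996)² + (y + 2.980)² = 48.8250320784²
eq2: (x + 0.718)² + (y + 6.657)² = 47.4351003785²
eq3: (x − 17.002)² + (y − 23.530)² = 32.4153847646²
eq1−eq2, eq1−eq3 (x²,y² cancel):
  68.556·x − 7.354·y = -1054.974233
  103.996·x + 53.020·y = 942.255076
det = 68.556·53.020 − -7.354·103.996 = 4399.625704
x = (-1054.974233·53.020 − -7.354·942.255076) / 4399.625704 = -11.138536
y = (68.556·942.255076 − -1054.974233·103.996) / 4399.625704 = 39.619357
|P − Q| = √((-11.138536 − -5.607)² + (39.619357 − -28.547)²) = 68.390424

68.390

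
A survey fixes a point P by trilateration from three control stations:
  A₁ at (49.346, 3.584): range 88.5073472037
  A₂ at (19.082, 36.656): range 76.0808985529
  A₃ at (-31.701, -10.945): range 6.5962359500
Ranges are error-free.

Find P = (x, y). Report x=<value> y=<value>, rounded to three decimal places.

x=-37.312 y=-14.412

eq1: (x − 49.346)² + (y − 3.584)² = 88.5073472037²
eq2: (x − 19.082)² + (y − 36.656)² = 76.0808985529²
eq3: (x + 31.701)² + (y + 10.945)² = 6.5962359500²
eq2−eq1, eq2−eq3 (x²,y² cancel):
  60.528·x − 66.144·y = -1305.159672
  -101.566·x − 95.202·y = 5161.754162
det = 60.528·-95.202 − -66.144·-101.566 = -12480.368160
x = (-1305.159672·-95.202 − -66.144·5161.754162) / -12480.368160 = -37.312431
y = (60.528·5161.754162 − -1305.159672·-101.566) / -12480.368160 = -14.412300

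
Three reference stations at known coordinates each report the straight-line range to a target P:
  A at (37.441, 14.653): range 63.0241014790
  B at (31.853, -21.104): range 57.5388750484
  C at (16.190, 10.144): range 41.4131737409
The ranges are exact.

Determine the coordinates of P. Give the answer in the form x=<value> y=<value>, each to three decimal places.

x=-22.919 y=-3.477

eq1: (x − 37.441)² + (y − 14.653)² = 63.0241014790²
eq2: (x − 31.853)² + (y + 21.104)² = 57.5388750484²
eq3: (x − 16.190)² + (y − 10.144)² = 41.4131737409²
eq1−eq3, eq1−eq2 (x²,y² cancel):
  -42.502·x − 9.018·y = 1005.464354
  -11.176·x − 71.514·y = 504.768760
det = -42.502·-71.514 − -9.018·-11.176 = 2938.702860
x = (1005.464354·-71.514 − -9.018·504.768760) / 2938.702860 = -22.919219
y = (-42.502·504.768760 − 1005.464354·-11.176) / 2938.702860 = -3.476572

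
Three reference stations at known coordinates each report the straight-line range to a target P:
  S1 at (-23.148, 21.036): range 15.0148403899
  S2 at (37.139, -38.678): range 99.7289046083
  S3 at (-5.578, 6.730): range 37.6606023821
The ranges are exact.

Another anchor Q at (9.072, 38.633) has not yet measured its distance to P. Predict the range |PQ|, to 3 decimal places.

eq1: (x + 23.148)² + (y − 21.036)² = 15.0148403899²
eq2: (x − 37.139)² + (y + 38.678)² = 99.7289046083²
eq3: (x + 5.578)² + (y − 6.730)² = 37.6606023821²
eq3−eq2, eq3−eq1 (x²,y² cancel):
  85.434·x − 90.816·y = -5728.647422
  -35.140·x + 28.612·y = 2094.811756
det = 85.434·28.612 − -90.816·-35.140 = -746.836632
x = (-5728.647422·28.612 − -90.816·2094.811756) / -746.836632 = -35.261211
y = (85.434·2094.811756 − -5728.647422·-35.140) / -746.836632 = 29.908178
|P − Q| = √((-35.261211 − 9.072)² + (29.908178 − 38.633)²) = 45.183583

45.184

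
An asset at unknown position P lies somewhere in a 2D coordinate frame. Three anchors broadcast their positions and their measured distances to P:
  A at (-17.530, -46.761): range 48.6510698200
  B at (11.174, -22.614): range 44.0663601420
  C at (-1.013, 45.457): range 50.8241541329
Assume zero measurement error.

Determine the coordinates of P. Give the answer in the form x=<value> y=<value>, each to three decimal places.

eq1: (x + 17.530)² + (y + 46.761)² = 48.6510698200²
eq2: (x − 11.174)² + (y + 22.614)² = 44.0663601420²
eq3: (x + 1.013)² + (y − 45.457)² = 50.8241541329²
eq2−eq1, eq2−eq3 (x²,y² cancel):
  -57.408·x − 48.294·y = 1432.558251
  -24.374·x + 136.142·y = 789.863199
det = -57.408·136.142 − -48.294·-24.374 = -8992.757892
x = (1432.558251·136.142 − -48.294·789.863199) / -8992.757892 = -25.929420
y = (-57.408·789.863199 − 1432.558251·-24.374) / -8992.757892 = 1.159521

x=-25.929 y=1.160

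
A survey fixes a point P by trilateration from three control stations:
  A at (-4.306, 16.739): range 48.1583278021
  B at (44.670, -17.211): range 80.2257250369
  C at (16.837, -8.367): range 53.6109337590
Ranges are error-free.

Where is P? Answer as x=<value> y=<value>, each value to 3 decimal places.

x=-35.509 y=-19.943

eq1: (x + 4.306)² + (y − 16.739)² = 48.1583278021²
eq2: (x − 44.670)² + (y + 17.211)² = 80.2257250369²
eq3: (x − 16.837)² + (y + 8.367)² = 53.6109337590²
eq1−eq2, eq1−eq3 (x²,y² cancel):
  97.952·x − 67.900·y = -2124.050757
  42.286·x − 50.212·y = -500.152181
det = 97.952·-50.212 − -67.900·42.286 = -2047.146424
x = (-2124.050757·-50.212 − -67.900·-500.152181) / -2047.146424 = -35.509186
y = (97.952·-500.152181 − -2124.050757·42.286) / -2047.146424 = -19.943226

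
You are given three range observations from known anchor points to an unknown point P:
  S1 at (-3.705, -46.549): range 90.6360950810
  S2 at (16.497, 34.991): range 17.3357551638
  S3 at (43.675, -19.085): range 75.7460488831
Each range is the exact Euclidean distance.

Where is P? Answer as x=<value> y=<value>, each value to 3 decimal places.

x=1.643 y=43.929

eq1: (x + 3.705)² + (y + 46.549)² = 90.6360950810²
eq2: (x − 16.497)² + (y − 34.991)² = 17.3357551638²
eq3: (x − 43.675)² + (y + 19.085)² = 75.7460488831²
eq2−eq1, eq2−eq3 (x²,y² cancel):
  -40.404·x − 163.080·y = -7230.357988
  54.356·x − 108.152·y = -4661.713754
det = -40.404·-108.152 − -163.080·54.356 = 13234.149888
x = (-7230.357988·-108.152 − -163.080·-4661.713754) / 13234.149888 = 1.643128
y = (-40.404·-4661.713754 − -7230.357988·54.356) / 13234.149888 = 43.929170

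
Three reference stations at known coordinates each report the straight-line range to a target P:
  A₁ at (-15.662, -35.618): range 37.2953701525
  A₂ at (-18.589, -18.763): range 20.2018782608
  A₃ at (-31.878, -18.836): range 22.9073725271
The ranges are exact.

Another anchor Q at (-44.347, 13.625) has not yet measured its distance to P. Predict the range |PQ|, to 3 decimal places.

26.440

eq1: (x + 15.662)² + (y + 35.618)² = 37.2953701525²
eq2: (x + 18.589)² + (y + 18.763)² = 20.2018782608²
eq3: (x + 31.878)² + (y + 18.836)² = 22.9073725271²
eq2−eq3, eq2−eq1 (x²,y² cancel):
  -26.578·x − 0.146·y = 556.768859
  5.854·x − 33.710·y = -166.489672
det = -26.578·-33.710 − -0.146·5.854 = 896.799064
x = (556.768859·-33.710 − -0.146·-166.489672) / 896.799064 = -20.955626
y = (-26.578·-166.489672 − 556.768859·5.854) / 896.799064 = 1.299776
|P − Q| = √((-20.955626 − -44.347)² + (1.299776 − 13.625)²) = 26.439885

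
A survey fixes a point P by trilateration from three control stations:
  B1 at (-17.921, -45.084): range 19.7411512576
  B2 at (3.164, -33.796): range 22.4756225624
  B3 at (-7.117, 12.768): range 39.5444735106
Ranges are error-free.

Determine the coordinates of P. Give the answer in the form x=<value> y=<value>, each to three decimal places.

x=-17.662 y=-25.345

eq1: (x + 17.921)² + (y + 45.084)² = 19.7411512576²
eq2: (x − 3.164)² + (y + 33.796)² = 22.4756225624²
eq3: (x + 7.117)² + (y − 12.768)² = 39.5444735106²
eq2−eq3, eq2−eq1 (x²,y² cancel):
  -20.562·x + 93.128·y = -1997.118775
  -42.170·x − 22.576·y = 1316.989342
det = -20.562·-22.576 − 93.128·-42.170 = 4391.415472
x = (-1997.118775·-22.576 − 93.128·1316.989342) / 4391.415472 = -17.662102
y = (-20.562·1316.989342 − -1997.118775·-42.170) / 4391.415472 = -25.344546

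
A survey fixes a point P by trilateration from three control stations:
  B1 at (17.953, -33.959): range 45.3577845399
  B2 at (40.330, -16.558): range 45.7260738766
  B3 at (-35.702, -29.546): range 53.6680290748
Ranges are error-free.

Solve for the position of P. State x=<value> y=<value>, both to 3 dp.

x=2.108 y=8.541

eq1: (x − 17.953)² + (y + 33.959)² = 45.3577845399²
eq2: (x − 40.330)² + (y + 16.558)² = 45.7260738766²
eq3: (x + 35.702)² + (y + 29.546)² = 53.6680290748²
eq3−eq2, eq3−eq1 (x²,y² cancel):
  152.064·x + 25.976·y = 542.460857
  107.310·x − 8.826·y = 150.853696
det = 152.064·-8.826 − 25.976·107.310 = -4129.601424
x = (542.460857·-8.826 − 25.976·150.853696) / -4129.601424 = 2.108275
y = (152.064·150.853696 − 542.460857·107.310) / -4129.601424 = 8.541274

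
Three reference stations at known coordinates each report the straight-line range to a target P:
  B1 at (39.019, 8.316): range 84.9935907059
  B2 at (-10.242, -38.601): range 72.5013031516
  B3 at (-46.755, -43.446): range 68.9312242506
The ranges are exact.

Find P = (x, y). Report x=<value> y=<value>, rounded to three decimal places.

x=-44.232 y=25.439

eq1: (x − 39.019)² + (y − 8.316)² = 84.9935907059²
eq2: (x + 10.242)² + (y + 38.601)² = 72.5013031516²
eq3: (x + 46.755)² + (y + 43.446)² = 68.9312242506²
eq1−eq2, eq1−eq3 (x²,y² cancel):
  -98.522·x − 93.834·y = 1970.769050
  -171.548·x − 103.524·y = 4954.343508
det = -98.522·-103.524 − -93.834·-171.548 = -5897.643504
x = (1970.769050·-103.524 − -93.834·4954.343508) / -5897.643504 = -44.231899
y = (-98.522·4954.343508 − 1970.769050·-171.548) / -5897.643504 = 25.439032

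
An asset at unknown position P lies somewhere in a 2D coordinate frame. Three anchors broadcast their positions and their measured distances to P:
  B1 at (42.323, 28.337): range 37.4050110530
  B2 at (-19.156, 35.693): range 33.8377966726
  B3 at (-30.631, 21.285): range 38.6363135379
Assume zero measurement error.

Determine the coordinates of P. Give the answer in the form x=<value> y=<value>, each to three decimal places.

eq1: (x − 42.323)² + (y − 28.337)² = 37.4050110530²
eq2: (x + 19.156)² + (y − 35.693)² = 33.8377966726²
eq3: (x + 30.631)² + (y − 21.285)² = 38.6363135379²
eq1−eq2, eq1−eq3 (x²,y² cancel):
  -122.958·x + 14.712·y = -699.140945
  -145.908·x − 14.104·y = -1296.542384
det = -122.958·-14.104 − 14.712·-145.908 = 3880.798128
x = (-699.140945·-14.104 − 14.712·-1296.542384) / 3880.798128 = 7.456048
y = (-122.958·-1296.542384 − -699.140945·-145.908) / 3880.798128 = 14.793349

x=7.456 y=14.793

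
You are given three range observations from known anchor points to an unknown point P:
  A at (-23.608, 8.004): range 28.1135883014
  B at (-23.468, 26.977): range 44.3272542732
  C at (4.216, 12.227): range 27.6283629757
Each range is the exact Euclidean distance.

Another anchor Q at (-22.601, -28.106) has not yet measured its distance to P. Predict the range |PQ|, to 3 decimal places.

eq1: (x + 23.608)² + (y − 8.004)² = 28.1135883014²
eq2: (x + 23.468)² + (y − 26.977)² = 44.3272542732²
eq3: (x − 4.216)² + (y − 12.227)² = 27.6283629757²
eq2−eq1, eq2−eq3 (x²,y² cancel):
  -0.280·x − 37.946·y = 517.427751
  55.368·x − 29.500·y = 90.347663
det = -0.280·-29.500 − -37.946·55.368 = 2109.254128
x = (517.427751·-29.500 − -37.946·90.347663) / 2109.254128 = -5.611361
y = (-0.280·90.347663 − 517.427751·55.368) / 2109.254128 = -13.594491
|P − Q| = √((-5.611361 − -22.601)² + (-13.594491 − -28.106)²) = 22.343494

22.343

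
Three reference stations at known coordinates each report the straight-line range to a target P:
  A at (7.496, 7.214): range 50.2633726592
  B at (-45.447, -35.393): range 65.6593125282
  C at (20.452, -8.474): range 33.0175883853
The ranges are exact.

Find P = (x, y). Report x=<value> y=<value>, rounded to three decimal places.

eq1: (x − 7.496)² + (y − 7.214)² = 50.2633726592²
eq2: (x + 45.447)² + (y + 35.393)² = 65.6593125282²
eq3: (x − 20.452)² + (y + 8.474)² = 33.0175883853²
eq1−eq2, eq1−eq3 (x²,y² cancel):
  -105.886·x − 85.214·y = 1425.123755
  25.912·x − 31.376·y = 1818.106656
det = -105.886·-31.376 − -85.214·25.912 = 5530.344304
x = (1425.123755·-31.376 − -85.214·1818.106656) / 5530.344304 = 19.928860
y = (-105.886·1818.106656 − 1425.123755·25.912) / 5530.344304 = -41.487444

x=19.929 y=-41.487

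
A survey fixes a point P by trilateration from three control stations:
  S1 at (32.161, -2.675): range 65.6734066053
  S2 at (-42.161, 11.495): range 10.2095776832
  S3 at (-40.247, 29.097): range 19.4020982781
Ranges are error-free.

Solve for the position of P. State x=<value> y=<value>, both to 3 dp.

x=-31.952 y=11.558

eq1: (x − 32.161)² + (y + 2.675)² = 65.6734066053²
eq2: (x + 42.161)² + (y − 11.495)² = 10.2095776832²
eq3: (x + 40.247)² + (y − 29.097)² = 19.4020982781²
eq2−eq1, eq2−eq3 (x²,y² cancel):
  148.644·x − 28.340·y = -5076.960259
  3.828·x + 35.204·y = 284.565531
det = 148.644·35.204 − -28.340·3.828 = 5341.348896
x = (-5076.960259·35.204 − -28.340·284.565531) / 5341.348896 = -31.951615
y = (148.644·284.565531 − -5076.960259·3.828) / 5341.348896 = 11.557673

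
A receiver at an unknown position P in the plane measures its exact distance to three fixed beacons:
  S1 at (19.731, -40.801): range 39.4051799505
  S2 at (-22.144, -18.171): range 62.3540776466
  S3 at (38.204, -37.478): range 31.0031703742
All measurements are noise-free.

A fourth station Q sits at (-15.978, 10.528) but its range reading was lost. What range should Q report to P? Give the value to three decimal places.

eq1: (x − 19.731)² + (y + 40.801)² = 39.4051799505²
eq2: (x + 22.144)² + (y + 18.171)² = 62.3540776466²
eq3: (x − 38.204)² + (y + 37.478)² = 31.0031703742²
eq1−eq2, eq1−eq3 (x²,y² cancel):
  -83.750·x + 45.260·y = -3568.754777
  36.946·x + 6.646·y = 1401.683772
det = -83.750·6.646 − 45.260·36.946 = -2228.778460
x = (-3568.754777·6.646 − 45.260·1401.683772) / -2228.778460 = 39.105794
y = (-83.750·1401.683772 − -3568.754777·36.946) / -2228.778460 = -6.487948
|P − Q| = √((39.105794 − -15.978)² + (-6.487948 − 10.528)²) = 57.652119

57.652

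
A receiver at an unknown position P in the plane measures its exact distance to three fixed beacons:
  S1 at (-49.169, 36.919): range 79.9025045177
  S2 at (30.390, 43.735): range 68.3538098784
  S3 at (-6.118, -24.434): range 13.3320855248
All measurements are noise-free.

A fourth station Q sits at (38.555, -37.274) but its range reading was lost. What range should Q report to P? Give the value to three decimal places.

36.196

eq1: (x + 49.169)² + (y − 36.919)² = 79.9025045177²
eq2: (x − 30.390)² + (y − 43.735)² = 68.3538098784²
eq3: (x + 6.118)² + (y + 24.434)² = 13.3320855248²
eq2−eq3, eq2−eq1 (x²,y² cancel):
  -73.016·x − 136.338·y = 2292.646775
  -159.118·x − 13.632·y = -767.866106
det = -73.016·-13.632 − -136.338·-159.118 = -20698.475772
x = (2292.646775·-13.632 − -136.338·-767.866106) / -20698.475772 = 6.567763
y = (-73.016·-767.866106 − 2292.646775·-159.118) / -20698.475772 = -20.333279
|P − Q| = √((6.567763 − 38.555)² + (-20.333279 − -37.274)²) = 36.196289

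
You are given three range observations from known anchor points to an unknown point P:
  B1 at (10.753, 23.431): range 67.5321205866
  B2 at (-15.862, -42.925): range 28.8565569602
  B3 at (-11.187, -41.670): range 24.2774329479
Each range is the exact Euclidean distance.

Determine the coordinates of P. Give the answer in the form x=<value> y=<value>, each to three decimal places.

x=12.972 y=-44.065

eq1: (x − 10.753)² + (y − 23.431)² = 67.5321205866²
eq2: (x + 15.862)² + (y + 42.925)² = 28.8565569602²
eq3: (x + 11.187)² + (y + 41.670)² = 24.2774329479²
eq1−eq2, eq1−eq3 (x²,y² cancel):
  -53.230·x − 132.712·y = 5157.406330
  -43.880·x − 130.202·y = 5168.092659
det = -53.230·-130.202 − -132.712·-43.880 = 1107.249900
x = (5157.406330·-130.202 − -132.712·5168.092659) / 1107.249900 = 12.972044
y = (-53.230·5168.092659 − 5157.406330·-43.880) / 1107.249900 = -44.064653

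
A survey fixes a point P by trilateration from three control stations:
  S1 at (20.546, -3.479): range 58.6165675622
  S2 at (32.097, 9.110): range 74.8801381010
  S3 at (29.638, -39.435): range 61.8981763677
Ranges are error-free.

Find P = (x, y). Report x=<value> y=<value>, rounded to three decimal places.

eq1: (x − 20.546)² + (y + 3.479)² = 58.6165675622²
eq2: (x − 32.097)² + (y − 9.110)² = 74.8801381010²
eq3: (x − 29.638)² + (y + 39.435)² = 61.8981763677²
eq2−eq3, eq2−eq1 (x²,y² cancel):
  -4.918·x − 97.090·y = 3095.971604
  -23.102·x − 25.178·y = 1492.165137
det = -4.918·-25.178 − -97.090·-23.102 = -2119.147776
x = (3095.971604·-25.178 − -97.090·1492.165137) / -2119.147776 = -31.580591
y = (-4.918·1492.165137 − 3095.971604·-23.102) / -2119.147776 = -30.287962

x=-31.581 y=-30.288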